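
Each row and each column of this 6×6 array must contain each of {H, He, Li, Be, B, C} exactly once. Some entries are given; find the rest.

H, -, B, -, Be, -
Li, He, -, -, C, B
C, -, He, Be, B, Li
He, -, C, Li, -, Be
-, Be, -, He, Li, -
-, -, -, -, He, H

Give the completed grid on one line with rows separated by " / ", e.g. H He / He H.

H Li B C Be He / Li He Be H C B / C H He Be B Li / He B C Li H Be / B Be H He Li C / Be C Li B He H

At row 1, column 4: row 1 has {H,Be,B}; column 4 has {He,Li,Be}; that leaves C.
At row 1, column 6: row 1 has {H,Be,B,C}; column 6 has {H,Li,Be,B}; that leaves He.
At row 2, column 4: row 2 has {He,Li,B,C}; column 4 has {He,Li,Be,C}; that leaves H.
At row 3, column 2: row 3 has {He,Li,Be,B,C}; column 2 has {He,Be}; that leaves H.
At row 4, column 2: row 4 has {He,Li,Be,C}; column 2 has {H,He,Be}; that leaves B.
At row 4, column 5: row 4 has {He,Li,Be,B,C}; column 5 has {He,Li,Be,B,C}; that leaves H.
At row 5, column 1: row 5 has {He,Li,Be}; column 1 has {H,He,Li,C}; that leaves B.
At row 5, column 3: row 5 has {He,Li,Be,B}; column 3 has {He,B,C}; that leaves H.
At row 5, column 6: row 5 has {H,He,Li,Be,B}; column 6 has {H,He,Li,Be,B}; that leaves C.
At row 6, column 1: row 6 has {H,He}; column 1 has {H,He,Li,B,C}; that leaves Be.
At row 6, column 3: row 6 has {H,He,Be}; column 3 has {H,He,B,C}; that leaves Li.
At row 6, column 4: row 6 has {H,He,Li,Be}; column 4 has {H,He,Li,Be,C}; that leaves B.
At row 1, column 2: row 1 has {H,He,Be,B,C}; column 2 has {H,He,Be,B}; that leaves Li.
At row 2, column 3: row 2 has {H,He,Li,B,C}; column 3 has {H,He,Li,B,C}; that leaves Be.
At row 6, column 2: row 6 has {H,He,Li,Be,B}; column 2 has {H,He,Li,Be,B}; that leaves C.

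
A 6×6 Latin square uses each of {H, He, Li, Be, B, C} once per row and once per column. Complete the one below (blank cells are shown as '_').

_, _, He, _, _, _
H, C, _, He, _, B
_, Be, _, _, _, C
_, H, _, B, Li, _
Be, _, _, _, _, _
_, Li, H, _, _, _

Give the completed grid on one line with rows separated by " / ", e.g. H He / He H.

(r1,c2) = B
(r2,c5) = Be
(r5,c2) = He
(r2,c3) = Li
(r3,c3) = B
(r5,c3) = C
(r4,c3) = Be
(r4,c6) = He
(r6,c6) = Be
(r4,c1) = C
(r6,c4) = C
(r1,c1) = Li
(r1,c6) = H
(r3,c1) = He
(r3,c5) = H
(r5,c5) = B
(r5,c6) = Li
(r6,c1) = B
(r6,c5) = He
(r1,c4) = Be
(r1,c5) = C
(r3,c4) = Li
(r5,c4) = H

Li B He Be C H / H C Li He Be B / He Be B Li H C / C H Be B Li He / Be He C H B Li / B Li H C He Be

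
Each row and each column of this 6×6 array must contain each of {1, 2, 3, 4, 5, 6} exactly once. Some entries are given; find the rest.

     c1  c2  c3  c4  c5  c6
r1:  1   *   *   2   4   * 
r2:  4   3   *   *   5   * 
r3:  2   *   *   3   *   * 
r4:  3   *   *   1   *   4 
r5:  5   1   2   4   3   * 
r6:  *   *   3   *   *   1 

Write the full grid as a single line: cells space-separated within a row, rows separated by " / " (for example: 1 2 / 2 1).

1 5 6 2 4 3 / 4 3 1 6 5 2 / 2 6 4 3 1 5 / 3 2 5 1 6 4 / 5 1 2 4 3 6 / 6 4 3 5 2 1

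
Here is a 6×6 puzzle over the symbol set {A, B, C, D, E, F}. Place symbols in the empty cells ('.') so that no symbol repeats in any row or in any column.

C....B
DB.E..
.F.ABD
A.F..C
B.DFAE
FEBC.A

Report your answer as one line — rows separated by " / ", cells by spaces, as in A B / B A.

C A E D F B / D B A E C F / E F C A B D / A D F B E C / B C D F A E / F E B C D A

Cell (r1,c4): row 1 has {B,C}; column 4 has {A,C,E,F} → D.
Cell (r2,c6): row 2 has {B,D,E}; column 6 has {A,B,C,D,E} → F.
Cell (r3,c1): row 3 has {A,B,D,F}; column 1 has {A,B,C,D,F} → E.
Cell (r3,c3): row 3 has {A,B,D,E,F}; column 3 has {B,D,F} → C.
Cell (r4,c2): row 4 has {A,C,F}; column 2 has {B,E,F} → D.
Cell (r4,c4): row 4 has {A,C,D,F}; column 4 has {A,C,D,E,F} → B.
Cell (r4,c5): row 4 has {A,B,C,D,F}; column 5 has {A,B} → E.
Cell (r5,c2): row 5 has {A,B,D,E,F}; column 2 has {B,D,E,F} → C.
Cell (r6,c5): row 6 has {A,B,C,E,F}; column 5 has {A,B,E} → D.
Cell (r1,c2): row 1 has {B,C,D}; column 2 has {B,C,D,E,F} → A.
Cell (r1,c3): row 1 has {A,B,C,D}; column 3 has {B,C,D,F} → E.
Cell (r1,c5): row 1 has {A,B,C,D,E}; column 5 has {A,B,D,E} → F.
Cell (r2,c3): row 2 has {B,D,E,F}; column 3 has {B,C,D,E,F} → A.
Cell (r2,c5): row 2 has {A,B,D,E,F}; column 5 has {A,B,D,E,F} → C.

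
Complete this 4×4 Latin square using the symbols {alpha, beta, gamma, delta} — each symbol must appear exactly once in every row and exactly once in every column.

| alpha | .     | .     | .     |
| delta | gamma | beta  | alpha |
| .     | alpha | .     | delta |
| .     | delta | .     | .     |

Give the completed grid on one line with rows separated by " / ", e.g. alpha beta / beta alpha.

(r1,c2): row 1 has {alpha}; column 2 has {alpha,gamma,delta}, so it must be beta.
(r1,c4): row 1 has {alpha,beta}; column 4 has {alpha,delta}, so it must be gamma.
(r3,c3): row 3 has {alpha,delta}; column 3 has {beta}, so it must be gamma.
(r4,c3): row 4 has {delta}; column 3 has {beta,gamma}, so it must be alpha.
(r4,c4): row 4 has {alpha,delta}; column 4 has {alpha,gamma,delta}, so it must be beta.
(r1,c3): row 1 has {alpha,beta,gamma}; column 3 has {alpha,beta,gamma}, so it must be delta.
(r3,c1): row 3 has {alpha,gamma,delta}; column 1 has {alpha,delta}, so it must be beta.
(r4,c1): row 4 has {alpha,beta,delta}; column 1 has {alpha,beta,delta}, so it must be gamma.

alpha beta delta gamma / delta gamma beta alpha / beta alpha gamma delta / gamma delta alpha beta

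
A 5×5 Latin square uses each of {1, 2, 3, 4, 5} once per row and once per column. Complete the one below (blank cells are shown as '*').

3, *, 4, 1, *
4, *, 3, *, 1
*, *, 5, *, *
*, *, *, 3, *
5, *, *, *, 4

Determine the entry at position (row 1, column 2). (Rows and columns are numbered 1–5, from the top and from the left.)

Cell (r5,c4): row 5 has {4,5}; column 4 has {1,3} → 2.
Cell (r2,c4): row 2 has {1,3,4}; column 4 has {1,2,3} → 5.
Cell (r3,c4): row 3 has {5}; column 4 has {1,2,3,5} → 4.
Cell (r5,c3): row 5 has {2,4,5}; column 3 has {3,4,5} → 1.
Cell (r2,c2): row 2 has {1,3,4,5}; column 2 is empty so far → 2.
Cell (r4,c3): row 4 has {3}; column 3 has {1,3,4,5} → 2.
Cell (r4,c5): row 4 has {2,3}; column 5 has {1,4} → 5.
Cell (r5,c2): row 5 has {1,2,4,5}; column 2 has {2} → 3.
Cell (r1,c2): row 1 has {1,3,4}; column 2 has {2,3} → 5.

5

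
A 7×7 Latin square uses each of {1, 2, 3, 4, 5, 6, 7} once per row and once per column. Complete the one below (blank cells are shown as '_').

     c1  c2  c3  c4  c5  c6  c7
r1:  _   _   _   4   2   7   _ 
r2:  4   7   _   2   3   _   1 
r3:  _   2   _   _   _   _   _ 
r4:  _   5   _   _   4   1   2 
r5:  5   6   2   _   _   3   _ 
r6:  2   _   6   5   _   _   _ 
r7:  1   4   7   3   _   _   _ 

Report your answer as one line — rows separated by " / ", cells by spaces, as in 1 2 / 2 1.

6 3 1 4 2 7 5 / 4 7 5 2 3 6 1 / 3 2 4 1 6 5 7 / 7 5 3 6 4 1 2 / 5 6 2 7 1 3 4 / 2 1 6 5 7 4 3 / 1 4 7 3 5 2 6

(r2,c3) = 5
(r2,c6) = 6
(r4,c3) = 3
(r6,c6) = 4
(r1,c3) = 1
(r3,c3) = 4
(r3,c6) = 5
(r7,c6) = 2
(r1,c2) = 3
(r6,c2) = 1
(r6,c5) = 7
(r6,c7) = 3
(r1,c1) = 6
(r1,c7) = 5
(r4,c1) = 7
(r4,c4) = 6
(r5,c5) = 1
(r7,c7) = 6
(r3,c1) = 3
(r3,c5) = 6
(r3,c7) = 7
(r5,c4) = 7
(r5,c7) = 4
(r7,c5) = 5
(r3,c4) = 1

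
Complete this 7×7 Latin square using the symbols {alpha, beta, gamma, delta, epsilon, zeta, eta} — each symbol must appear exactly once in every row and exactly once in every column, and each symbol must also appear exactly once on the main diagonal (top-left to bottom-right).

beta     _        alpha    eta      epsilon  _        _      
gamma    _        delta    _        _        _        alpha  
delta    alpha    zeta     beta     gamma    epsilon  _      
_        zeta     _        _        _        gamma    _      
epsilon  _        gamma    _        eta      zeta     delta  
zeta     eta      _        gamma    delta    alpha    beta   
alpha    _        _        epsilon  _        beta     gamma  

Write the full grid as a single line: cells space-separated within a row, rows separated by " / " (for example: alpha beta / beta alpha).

(r1,c6) = delta
(r1,c7) = zeta
(r2,c2) = epsilon
(r2,c4) = zeta
(r2,c5) = beta
(r2,c6) = eta
(r3,c7) = eta
(r4,c1) = eta
(r4,c4) = delta
(r4,c5) = alpha
(r4,c7) = epsilon
(r5,c2) = beta
(r5,c4) = alpha
(r6,c3) = epsilon
(r7,c2) = delta
(r7,c3) = eta
(r7,c5) = zeta
(r1,c2) = gamma
(r4,c3) = beta

beta gamma alpha eta epsilon delta zeta / gamma epsilon delta zeta beta eta alpha / delta alpha zeta beta gamma epsilon eta / eta zeta beta delta alpha gamma epsilon / epsilon beta gamma alpha eta zeta delta / zeta eta epsilon gamma delta alpha beta / alpha delta eta epsilon zeta beta gamma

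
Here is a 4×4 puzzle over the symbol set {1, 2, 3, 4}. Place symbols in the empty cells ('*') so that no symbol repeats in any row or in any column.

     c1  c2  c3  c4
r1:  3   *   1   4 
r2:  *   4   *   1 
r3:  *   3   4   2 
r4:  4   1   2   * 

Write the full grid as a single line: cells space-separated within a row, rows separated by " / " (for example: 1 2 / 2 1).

Cell (r1,c2): row 1 has {1,3,4}; column 2 has {1,3,4} → 2.
Cell (r2,c1): row 2 has {1,4}; column 1 has {3,4} → 2.
Cell (r2,c3): row 2 has {1,2,4}; column 3 has {1,2,4} → 3.
Cell (r3,c1): row 3 has {2,3,4}; column 1 has {2,3,4} → 1.
Cell (r4,c4): row 4 has {1,2,4}; column 4 has {1,2,4} → 3.

3 2 1 4 / 2 4 3 1 / 1 3 4 2 / 4 1 2 3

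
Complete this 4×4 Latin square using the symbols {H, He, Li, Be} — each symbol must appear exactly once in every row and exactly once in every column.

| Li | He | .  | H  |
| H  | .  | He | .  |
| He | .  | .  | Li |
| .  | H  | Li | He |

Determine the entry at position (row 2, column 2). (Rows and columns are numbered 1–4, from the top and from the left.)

Li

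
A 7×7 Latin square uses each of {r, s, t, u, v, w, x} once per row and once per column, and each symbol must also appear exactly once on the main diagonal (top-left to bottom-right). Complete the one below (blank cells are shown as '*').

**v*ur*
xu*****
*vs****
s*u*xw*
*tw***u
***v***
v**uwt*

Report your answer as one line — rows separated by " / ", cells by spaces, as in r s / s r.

w x v s u r t / x u t r s v w / t v s w r u x / s r u t x w v / r t w x v s u / u w r v t x s / v s x u w t r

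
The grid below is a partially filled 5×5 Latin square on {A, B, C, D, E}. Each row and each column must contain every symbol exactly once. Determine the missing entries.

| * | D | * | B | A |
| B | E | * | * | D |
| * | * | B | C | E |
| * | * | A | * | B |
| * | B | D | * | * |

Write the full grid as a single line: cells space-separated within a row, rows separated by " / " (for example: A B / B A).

Cell (r2,c3): row 2 has {B,D,E}; column 3 has {A,B,D} → C.
Cell (r2,c4): row 2 has {B,C,D,E}; column 4 has {B,C} → A.
Cell (r3,c2): row 3 has {B,C,E}; column 2 has {B,D,E} → A.
Cell (r4,c2): row 4 has {A,B}; column 2 has {A,B,D,E} → C.
Cell (r5,c4): row 5 has {B,D}; column 4 has {A,B,C} → E.
Cell (r5,c5): row 5 has {B,D,E}; column 5 has {A,B,D,E} → C.
Cell (r1,c3): row 1 has {A,B,D}; column 3 has {A,B,C,D} → E.
Cell (r3,c1): row 3 has {A,B,C,E}; column 1 has {B} → D.
Cell (r4,c1): row 4 has {A,B,C}; column 1 has {B,D} → E.
Cell (r4,c4): row 4 has {A,B,C,E}; column 4 has {A,B,C,E} → D.
Cell (r5,c1): row 5 has {B,C,D,E}; column 1 has {B,D,E} → A.
Cell (r1,c1): row 1 has {A,B,D,E}; column 1 has {A,B,D,E} → C.

C D E B A / B E C A D / D A B C E / E C A D B / A B D E C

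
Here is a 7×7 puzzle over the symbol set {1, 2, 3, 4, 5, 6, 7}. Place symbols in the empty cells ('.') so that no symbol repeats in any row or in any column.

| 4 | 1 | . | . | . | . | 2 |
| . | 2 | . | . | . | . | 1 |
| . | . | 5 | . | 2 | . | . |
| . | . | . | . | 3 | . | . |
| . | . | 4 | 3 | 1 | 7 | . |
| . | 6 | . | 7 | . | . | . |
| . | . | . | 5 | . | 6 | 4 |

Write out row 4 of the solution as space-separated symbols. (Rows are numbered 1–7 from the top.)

(r1,c4) = 6
(r2,c4) = 4
(r3,c4) = 1
(r4,c4) = 2
(r5,c2) = 5
(r5,c7) = 6
(r7,c5) = 7
(r1,c5) = 5
(r1,c6) = 3
(r2,c5) = 6
(r2,c6) = 5
(r3,c6) = 4
(r4,c6) = 1
(r5,c1) = 2
(r6,c5) = 4
(r6,c6) = 2
(r7,c2) = 3
(r1,c3) = 7
(r2,c3) = 3
(r3,c2) = 7
(r3,c7) = 3
(r4,c2) = 4
(r4,c3) = 6
(r6,c3) = 1
(r6,c7) = 5
(r7,c1) = 1
(r7,c3) = 2
(r2,c1) = 7
(r3,c1) = 6
(r4,c1) = 5
(r4,c7) = 7

5 4 6 2 3 1 7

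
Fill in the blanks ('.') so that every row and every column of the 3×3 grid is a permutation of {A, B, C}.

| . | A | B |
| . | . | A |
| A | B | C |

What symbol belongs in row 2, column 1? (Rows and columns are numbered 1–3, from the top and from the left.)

B

At row 1, column 1: row 1 has {A,B}; column 1 has {A}; that leaves C.
At row 2, column 1: row 2 has {A}; column 1 has {A,C}; that leaves B.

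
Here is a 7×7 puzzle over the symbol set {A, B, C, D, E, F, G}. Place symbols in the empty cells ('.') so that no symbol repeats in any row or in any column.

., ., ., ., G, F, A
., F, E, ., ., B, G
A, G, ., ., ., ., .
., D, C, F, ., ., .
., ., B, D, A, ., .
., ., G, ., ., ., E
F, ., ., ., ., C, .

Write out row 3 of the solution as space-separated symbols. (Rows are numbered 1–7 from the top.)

(r1,c3) = D
(r3,c3) = F
(r4,c7) = B
(r7,c3) = A
(r7,c7) = D
(r3,c7) = C
(r4,c5) = E
(r5,c7) = F
(r7,c5) = B
(r3,c5) = D
(r3,c6) = E
(r4,c1) = G
(r4,c6) = A
(r5,c6) = G
(r6,c6) = D
(r7,c2) = E
(r7,c4) = G
(r2,c5) = C
(r3,c4) = B

A G F B D E C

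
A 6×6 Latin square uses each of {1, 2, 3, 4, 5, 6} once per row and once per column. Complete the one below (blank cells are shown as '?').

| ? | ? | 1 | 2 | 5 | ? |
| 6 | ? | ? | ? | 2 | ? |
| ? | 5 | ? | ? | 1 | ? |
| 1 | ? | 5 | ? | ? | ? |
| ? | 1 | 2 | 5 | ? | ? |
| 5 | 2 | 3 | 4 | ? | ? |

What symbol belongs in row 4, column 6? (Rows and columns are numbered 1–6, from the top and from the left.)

2

At row 2, column 3: row 2 has {2,6}; column 3 has {1,2,3,5}; that leaves 4.
At row 3, column 3: row 3 has {1,5}; column 3 has {1,2,3,4,5}; that leaves 6.
At row 3, column 4: row 3 has {1,5,6}; column 4 has {2,4,5}; that leaves 3.
At row 4, column 4: row 4 has {1,5}; column 4 has {2,3,4,5}; that leaves 6.
At row 6, column 5: row 6 has {2,3,4,5}; column 5 has {1,2,5}; that leaves 6.
At row 6, column 6: row 6 has {2,3,4,5,6}; column 6 is empty so far; that leaves 1.
At row 2, column 2: row 2 has {2,4,6}; column 2 has {1,2,5}; that leaves 3.
At row 2, column 4: row 2 has {2,3,4,6}; column 4 has {2,3,4,5,6}; that leaves 1.
At row 2, column 6: row 2 has {1,2,3,4,6}; column 6 has {1}; that leaves 5.
At row 4, column 2: row 4 has {1,5,6}; column 2 has {1,2,3,5}; that leaves 4.
At row 4, column 5: row 4 has {1,4,5,6}; column 5 has {1,2,5,6}; that leaves 3.
At row 4, column 6: row 4 has {1,3,4,5,6}; column 6 has {1,5}; that leaves 2.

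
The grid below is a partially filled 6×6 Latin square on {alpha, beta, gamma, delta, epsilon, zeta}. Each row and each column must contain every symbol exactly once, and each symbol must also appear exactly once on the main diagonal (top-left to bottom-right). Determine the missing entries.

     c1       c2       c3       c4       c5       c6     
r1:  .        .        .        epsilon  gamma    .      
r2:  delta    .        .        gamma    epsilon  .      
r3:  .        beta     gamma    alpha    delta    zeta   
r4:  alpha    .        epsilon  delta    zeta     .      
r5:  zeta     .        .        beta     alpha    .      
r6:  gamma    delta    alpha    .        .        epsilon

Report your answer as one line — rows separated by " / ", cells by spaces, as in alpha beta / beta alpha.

(r1,c1) = beta
(r2,c2) = zeta
(r2,c3) = beta
(r2,c6) = alpha
(r3,c1) = epsilon
(r4,c2) = gamma
(r4,c6) = beta
(r5,c2) = epsilon
(r5,c3) = delta
(r5,c6) = gamma
(r6,c4) = zeta
(r6,c5) = beta
(r1,c2) = alpha
(r1,c3) = zeta
(r1,c6) = delta

beta alpha zeta epsilon gamma delta / delta zeta beta gamma epsilon alpha / epsilon beta gamma alpha delta zeta / alpha gamma epsilon delta zeta beta / zeta epsilon delta beta alpha gamma / gamma delta alpha zeta beta epsilon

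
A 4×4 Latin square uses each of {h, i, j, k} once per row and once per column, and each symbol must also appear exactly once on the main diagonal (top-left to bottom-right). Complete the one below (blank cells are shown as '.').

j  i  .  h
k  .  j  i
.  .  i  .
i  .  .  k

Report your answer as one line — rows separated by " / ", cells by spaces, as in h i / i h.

(r1,c3): row 1 has {h,i,j}; column 3 has {i,j}, so it must be k.
(r2,c2): row 2 has {i,j,k}; column 2 has {i}; the diagonal has {i,j,k}, so it must be h.
(r3,c1): row 3 has {i}; column 1 has {i,j,k}, so it must be h.
(r3,c4): row 3 has {h,i}; column 4 has {h,i,k}, so it must be j.
(r4,c2): row 4 has {i,k}; column 2 has {h,i}, so it must be j.
(r4,c3): row 4 has {i,j,k}; column 3 has {i,j,k}, so it must be h.
(r3,c2): row 3 has {h,i,j}; column 2 has {h,i,j}, so it must be k.

j i k h / k h j i / h k i j / i j h k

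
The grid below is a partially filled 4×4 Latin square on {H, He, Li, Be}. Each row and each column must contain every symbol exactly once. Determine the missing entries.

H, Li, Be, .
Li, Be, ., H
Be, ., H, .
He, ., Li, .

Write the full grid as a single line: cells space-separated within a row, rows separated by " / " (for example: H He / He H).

row 1 has {H,Li,Be}; column 4 has {H} — only He is left for (r1,c4).
row 2 has {H,Li,Be}; column 3 has {H,Li,Be} — only He is left for (r2,c3).
row 3 has {H,Be}; column 2 has {Li,Be} — only He is left for (r3,c2).
row 3 has {H,He,Be}; column 4 has {H,He} — only Li is left for (r3,c4).
row 4 has {He,Li}; column 2 has {He,Li,Be} — only H is left for (r4,c2).
row 4 has {H,He,Li}; column 4 has {H,He,Li} — only Be is left for (r4,c4).

H Li Be He / Li Be He H / Be He H Li / He H Li Be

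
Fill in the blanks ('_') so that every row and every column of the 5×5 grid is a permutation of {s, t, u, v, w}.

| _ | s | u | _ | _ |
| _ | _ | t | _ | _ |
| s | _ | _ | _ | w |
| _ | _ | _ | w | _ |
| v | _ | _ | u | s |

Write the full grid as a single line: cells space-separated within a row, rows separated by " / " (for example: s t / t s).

w s u v t / u w t s v / s u v t w / t v s w u / v t w u s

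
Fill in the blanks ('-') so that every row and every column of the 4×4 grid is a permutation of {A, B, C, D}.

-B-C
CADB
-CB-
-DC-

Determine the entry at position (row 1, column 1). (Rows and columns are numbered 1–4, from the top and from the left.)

D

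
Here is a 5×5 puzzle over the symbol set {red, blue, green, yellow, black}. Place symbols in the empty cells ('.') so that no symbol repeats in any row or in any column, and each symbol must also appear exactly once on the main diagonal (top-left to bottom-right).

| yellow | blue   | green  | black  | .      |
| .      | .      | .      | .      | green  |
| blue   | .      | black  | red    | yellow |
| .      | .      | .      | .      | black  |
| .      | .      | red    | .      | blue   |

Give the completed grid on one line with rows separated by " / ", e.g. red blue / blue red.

(r1,c5): row 1 has {blue,green,yellow,black}; column 5 has {blue,green,yellow,black}, so it must be red.
(r2,c2): row 2 has {green}; column 2 has {blue}; the diagonal has {blue,yellow,black}, so it must be red.
(r3,c2): row 3 has {red,blue,yellow,black}; column 2 has {red,blue}, so it must be green.
(r4,c2): row 4 has {black}; column 2 has {red,blue,green}, so it must be yellow.
(r4,c3): row 4 has {yellow,black}; column 3 has {red,green,black}, so it must be blue.
(r4,c4): row 4 has {blue,yellow,black}; column 4 has {red,black}; the diagonal has {red,blue,yellow,black}, so it must be green.
(r5,c2): row 5 has {red,blue}; column 2 has {red,blue,green,yellow}, so it must be black.
(r5,c4): row 5 has {red,blue,black}; column 4 has {red,green,black}, so it must be yellow.
(r2,c1): row 2 has {red,green}; column 1 has {blue,yellow}, so it must be black.
(r2,c3): row 2 has {red,green,black}; column 3 has {red,blue,green,black}, so it must be yellow.
(r2,c4): row 2 has {red,green,yellow,black}; column 4 has {red,green,yellow,black}, so it must be blue.
(r4,c1): row 4 has {blue,green,yellow,black}; column 1 has {blue,yellow,black}, so it must be red.
(r5,c1): row 5 has {red,blue,yellow,black}; column 1 has {red,blue,yellow,black}, so it must be green.

yellow blue green black red / black red yellow blue green / blue green black red yellow / red yellow blue green black / green black red yellow blue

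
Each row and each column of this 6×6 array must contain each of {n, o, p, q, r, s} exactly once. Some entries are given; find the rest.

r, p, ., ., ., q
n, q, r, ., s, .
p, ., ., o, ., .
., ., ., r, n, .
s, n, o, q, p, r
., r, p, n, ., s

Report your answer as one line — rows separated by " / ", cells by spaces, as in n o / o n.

r p n s o q / n q r p s o / p s q o r n / q o s r n p / s n o q p r / o r p n q s

Cell (r1,c4): row 1 has {p,q,r}; column 4 has {n,o,q,r} → s.
Cell (r1,c5): row 1 has {p,q,r,s}; column 5 has {n,p,s} → o.
Cell (r2,c4): row 2 has {n,q,r,s}; column 4 has {n,o,q,r,s} → p.
Cell (r2,c6): row 2 has {n,p,q,r,s}; column 6 has {q,r,s} → o.
Cell (r3,c2): row 3 has {o,p}; column 2 has {n,p,q,r} → s.
Cell (r3,c6): row 3 has {o,p,s}; column 6 has {o,q,r,s} → n.
Cell (r4,c2): row 4 has {n,r}; column 2 has {n,p,q,r,s} → o.
Cell (r4,c6): row 4 has {n,o,r}; column 6 has {n,o,q,r,s} → p.
Cell (r6,c5): row 6 has {n,p,r,s}; column 5 has {n,o,p,s} → q.
Cell (r1,c3): row 1 has {o,p,q,r,s}; column 3 has {o,p,r} → n.
Cell (r3,c3): row 3 has {n,o,p,s}; column 3 has {n,o,p,r} → q.
Cell (r3,c5): row 3 has {n,o,p,q,s}; column 5 has {n,o,p,q,s} → r.
Cell (r4,c1): row 4 has {n,o,p,r}; column 1 has {n,p,r,s} → q.
Cell (r4,c3): row 4 has {n,o,p,q,r}; column 3 has {n,o,p,q,r} → s.
Cell (r6,c1): row 6 has {n,p,q,r,s}; column 1 has {n,p,q,r,s} → o.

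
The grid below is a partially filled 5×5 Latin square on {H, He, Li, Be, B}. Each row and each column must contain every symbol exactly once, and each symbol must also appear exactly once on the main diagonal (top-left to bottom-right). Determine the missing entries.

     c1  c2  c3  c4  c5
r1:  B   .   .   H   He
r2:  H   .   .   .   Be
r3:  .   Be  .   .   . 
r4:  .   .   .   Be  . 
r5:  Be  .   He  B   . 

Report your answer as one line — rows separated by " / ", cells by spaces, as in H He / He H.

B Li Be H He / H He B Li Be / Li Be H He B / He B Li Be H / Be H He B Li

(r1,c2): row 1 has {H,He,B}; column 2 has {Be}, so it must be Li.
(r1,c3): row 1 has {H,He,Li,B}; column 3 has {He}, so it must be Be.
(r2,c2): row 2 has {H,Be}; column 2 has {Li,Be}; the diagonal has {Be,B}, so it must be He.
(r2,c4): row 2 has {H,He,Be}; column 4 has {H,Be,B}, so it must be Li.
(r3,c4): row 3 has {Be}; column 4 has {H,Li,Be,B}, so it must be He.
(r5,c2): row 5 has {He,Be,B}; column 2 has {He,Li,Be}, so it must be H.
(r5,c5): row 5 has {H,He,Be,B}; column 5 has {He,Be}; the diagonal has {He,Be,B}, so it must be Li.
(r2,c3): row 2 has {H,He,Li,Be}; column 3 has {He,Be}, so it must be B.
(r3,c1): row 3 has {He,Be}; column 1 has {H,Be,B}, so it must be Li.
(r3,c3): row 3 has {He,Li,Be}; column 3 has {He,Be,B}; the diagonal has {He,Li,Be,B}, so it must be H.
(r3,c5): row 3 has {H,He,Li,Be}; column 5 has {He,Li,Be}, so it must be B.
(r4,c1): row 4 has {Be}; column 1 has {H,Li,Be,B}, so it must be He.
(r4,c2): row 4 has {He,Be}; column 2 has {H,He,Li,Be}, so it must be B.
(r4,c3): row 4 has {He,Be,B}; column 3 has {H,He,Be,B}, so it must be Li.
(r4,c5): row 4 has {He,Li,Be,B}; column 5 has {He,Li,Be,B}, so it must be H.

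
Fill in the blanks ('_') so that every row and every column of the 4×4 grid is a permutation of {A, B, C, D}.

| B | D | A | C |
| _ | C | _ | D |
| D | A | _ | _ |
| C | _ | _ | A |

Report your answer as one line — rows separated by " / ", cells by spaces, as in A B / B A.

B D A C / A C B D / D A C B / C B D A

At row 2, column 1: row 2 has {C,D}; column 1 has {B,C,D}; that leaves A.
At row 2, column 3: row 2 has {A,C,D}; column 3 has {A}; that leaves B.
At row 3, column 3: row 3 has {A,D}; column 3 has {A,B}; that leaves C.
At row 3, column 4: row 3 has {A,C,D}; column 4 has {A,C,D}; that leaves B.
At row 4, column 2: row 4 has {A,C}; column 2 has {A,C,D}; that leaves B.
At row 4, column 3: row 4 has {A,B,C}; column 3 has {A,B,C}; that leaves D.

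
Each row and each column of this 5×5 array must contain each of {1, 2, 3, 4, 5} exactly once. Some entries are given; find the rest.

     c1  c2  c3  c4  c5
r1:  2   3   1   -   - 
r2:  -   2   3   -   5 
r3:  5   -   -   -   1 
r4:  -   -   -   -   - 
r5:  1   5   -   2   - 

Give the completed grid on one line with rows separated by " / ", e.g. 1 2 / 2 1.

2 3 1 5 4 / 4 2 3 1 5 / 5 4 2 3 1 / 3 1 5 4 2 / 1 5 4 2 3

(r1,c5) = 4
(r2,c1) = 4
(r2,c4) = 1
(r3,c2) = 4
(r3,c3) = 2
(r3,c4) = 3
(r4,c1) = 3
(r4,c2) = 1
(r4,c5) = 2
(r5,c3) = 4
(r5,c5) = 3
(r1,c4) = 5
(r4,c3) = 5
(r4,c4) = 4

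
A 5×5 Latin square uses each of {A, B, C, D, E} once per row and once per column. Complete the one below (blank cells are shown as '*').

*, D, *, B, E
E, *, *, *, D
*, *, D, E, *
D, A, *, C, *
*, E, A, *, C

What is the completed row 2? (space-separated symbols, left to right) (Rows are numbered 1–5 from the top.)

E C B A D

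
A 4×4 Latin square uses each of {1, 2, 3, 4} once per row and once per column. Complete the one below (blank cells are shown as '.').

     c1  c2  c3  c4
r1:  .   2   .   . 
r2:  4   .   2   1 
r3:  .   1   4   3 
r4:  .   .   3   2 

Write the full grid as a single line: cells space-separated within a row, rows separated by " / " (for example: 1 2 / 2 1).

3 2 1 4 / 4 3 2 1 / 2 1 4 3 / 1 4 3 2

row 1 has {2}; column 3 has {2,3,4} — only 1 is left for (r1,c3).
row 1 has {1,2}; column 4 has {1,2,3} — only 4 is left for (r1,c4).
row 2 has {1,2,4}; column 2 has {1,2} — only 3 is left for (r2,c2).
row 3 has {1,3,4}; column 1 has {4} — only 2 is left for (r3,c1).
row 4 has {2,3}; column 1 has {2,4} — only 1 is left for (r4,c1).
row 4 has {1,2,3}; column 2 has {1,2,3} — only 4 is left for (r4,c2).
row 1 has {1,2,4}; column 1 has {1,2,4} — only 3 is left for (r1,c1).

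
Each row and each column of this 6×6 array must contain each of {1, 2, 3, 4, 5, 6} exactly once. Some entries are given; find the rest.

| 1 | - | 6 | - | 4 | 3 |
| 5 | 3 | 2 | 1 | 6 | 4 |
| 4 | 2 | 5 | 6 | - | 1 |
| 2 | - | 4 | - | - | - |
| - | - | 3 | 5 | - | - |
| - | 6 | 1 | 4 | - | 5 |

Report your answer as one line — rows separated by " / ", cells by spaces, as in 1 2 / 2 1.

1 5 6 2 4 3 / 5 3 2 1 6 4 / 4 2 5 6 3 1 / 2 1 4 3 5 6 / 6 4 3 5 1 2 / 3 6 1 4 2 5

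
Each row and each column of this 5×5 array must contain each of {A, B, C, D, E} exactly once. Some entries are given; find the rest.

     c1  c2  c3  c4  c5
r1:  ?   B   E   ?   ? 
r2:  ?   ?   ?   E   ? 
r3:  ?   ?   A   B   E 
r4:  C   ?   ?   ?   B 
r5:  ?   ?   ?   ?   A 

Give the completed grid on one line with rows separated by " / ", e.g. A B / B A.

A B E D C / B A C E D / D C A B E / C E D A B / E D B C A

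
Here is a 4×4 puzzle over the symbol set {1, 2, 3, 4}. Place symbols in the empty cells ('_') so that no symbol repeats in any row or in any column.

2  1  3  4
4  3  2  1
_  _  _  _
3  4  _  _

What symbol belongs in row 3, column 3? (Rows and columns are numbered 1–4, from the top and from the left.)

4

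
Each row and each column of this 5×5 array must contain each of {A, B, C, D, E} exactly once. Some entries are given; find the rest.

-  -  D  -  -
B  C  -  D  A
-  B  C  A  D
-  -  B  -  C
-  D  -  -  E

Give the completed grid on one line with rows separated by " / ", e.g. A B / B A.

A E D C B / B C E D A / E B C A D / D A B E C / C D A B E

At row 1, column 5: row 1 has {D}; column 5 has {A,C,D,E}; that leaves B.
At row 2, column 3: row 2 has {A,B,C,D}; column 3 has {B,C,D}; that leaves E.
At row 3, column 1: row 3 has {A,B,C,D}; column 1 has {B}; that leaves E.
At row 4, column 4: row 4 has {B,C}; column 4 has {A,D}; that leaves E.
At row 5, column 3: row 5 has {D,E}; column 3 has {B,C,D,E}; that leaves A.
At row 1, column 4: row 1 has {B,D}; column 4 has {A,D,E}; that leaves C.
At row 4, column 2: row 4 has {B,C,E}; column 2 has {B,C,D}; that leaves A.
At row 5, column 1: row 5 has {A,D,E}; column 1 has {B,E}; that leaves C.
At row 5, column 4: row 5 has {A,C,D,E}; column 4 has {A,C,D,E}; that leaves B.
At row 1, column 1: row 1 has {B,C,D}; column 1 has {B,C,E}; that leaves A.
At row 1, column 2: row 1 has {A,B,C,D}; column 2 has {A,B,C,D}; that leaves E.
At row 4, column 1: row 4 has {A,B,C,E}; column 1 has {A,B,C,E}; that leaves D.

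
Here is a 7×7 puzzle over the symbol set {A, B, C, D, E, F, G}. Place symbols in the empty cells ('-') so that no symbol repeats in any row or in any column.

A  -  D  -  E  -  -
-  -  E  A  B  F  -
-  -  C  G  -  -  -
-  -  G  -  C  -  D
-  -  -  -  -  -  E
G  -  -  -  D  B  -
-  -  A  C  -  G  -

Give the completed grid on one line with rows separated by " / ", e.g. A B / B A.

Cell (r1,c6): row 1 has {A,D,E}; column 6 has {B,F,G} → C.
Cell (r6,c3): row 6 has {B,D,G}; column 3 has {A,C,D,E,G} → F.
Cell (r6,c4): row 6 has {B,D,F,G}; column 4 has {A,C,G} → E.
Cell (r7,c5): row 7 has {A,C,G}; column 5 has {B,C,D,E} → F.
Cell (r7,c7): row 7 has {A,C,F,G}; column 7 has {D,E} → B.
Cell (r3,c5): row 3 has {C,G}; column 5 has {B,C,D,E,F} → A.
Cell (r3,c7): row 3 has {A,C,G}; column 7 has {B,D,E} → F.
Cell (r5,c3): row 5 has {E}; column 3 has {A,C,D,E,F,G} → B.
Cell (r5,c5): row 5 has {B,E}; column 5 has {A,B,C,D,E,F} → G.
Cell (r1,c7): row 1 has {A,C,D,E}; column 7 has {B,D,E,F} → G.
Cell (r2,c7): row 2 has {A,B,E,F}; column 7 has {B,D,E,F,G} → C.
Cell (r6,c7): row 6 has {B,D,E,F,G}; column 7 has {B,C,D,E,F,G} → A.
Cell (r2,c1): row 2 has {A,B,C,E,F}; column 1 has {A,G} → D.
Cell (r2,c2): row 2 has {A,B,C,D,E,F}; column 2 is empty so far → G.
Cell (r6,c2): row 6 has {A,B,D,E,F,G}; column 2 has {G} → C.
Cell (r7,c1): row 7 has {A,B,C,F,G}; column 1 has {A,D,G} → E.
Cell (r7,c2): row 7 has {A,B,C,E,F,G}; column 2 has {C,G} → D.
Cell (r3,c1): row 3 has {A,C,F,G}; column 1 has {A,D,E,G} → B.
Cell (r3,c2): row 3 has {A,B,C,F,G}; column 2 has {C,D,G} → E.
Cell (r3,c6): row 3 has {A,B,C,E,F,G}; column 6 has {B,C,F,G} → D.
Cell (r4,c1): row 4 has {C,D,G}; column 1 has {A,B,D,E,G} → F.
Cell (r4,c4): row 4 has {C,D,F,G}; column 4 has {A,C,E,G} → B.
Cell (r5,c1): row 5 has {B,E,G}; column 1 has {A,B,D,E,F,G} → C.
Cell (r5,c6): row 5 has {B,C,E,G}; column 6 has {B,C,D,F,G} → A.
Cell (r1,c4): row 1 has {A,C,D,E,G}; column 4 has {A,B,C,E,G} → F.
Cell (r4,c2): row 4 has {B,C,D,F,G}; column 2 has {C,D,E,G} → A.
Cell (r4,c6): row 4 has {A,B,C,D,F,G}; column 6 has {A,B,C,D,F,G} → E.
Cell (r5,c2): row 5 has {A,B,C,E,G}; column 2 has {A,C,D,E,G} → F.
Cell (r5,c4): row 5 has {A,B,C,E,F,G}; column 4 has {A,B,C,E,F,G} → D.
Cell (r1,c2): row 1 has {A,C,D,E,F,G}; column 2 has {A,C,D,E,F,G} → B.

A B D F E C G / D G E A B F C / B E C G A D F / F A G B C E D / C F B D G A E / G C F E D B A / E D A C F G B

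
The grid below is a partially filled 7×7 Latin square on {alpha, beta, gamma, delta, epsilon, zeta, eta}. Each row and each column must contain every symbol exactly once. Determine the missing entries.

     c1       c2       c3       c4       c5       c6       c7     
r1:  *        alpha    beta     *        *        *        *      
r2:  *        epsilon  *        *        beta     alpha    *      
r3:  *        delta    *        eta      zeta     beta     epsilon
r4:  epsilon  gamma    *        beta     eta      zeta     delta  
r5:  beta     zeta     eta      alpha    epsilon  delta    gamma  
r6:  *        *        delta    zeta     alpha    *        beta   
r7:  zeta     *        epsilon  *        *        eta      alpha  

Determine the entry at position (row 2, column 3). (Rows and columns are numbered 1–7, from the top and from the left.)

zeta

At row 4, column 3: row 4 has {beta,gamma,delta,epsilon,zeta,eta}; column 3 has {beta,delta,epsilon,eta}; that leaves alpha.
At row 6, column 2: row 6 has {alpha,beta,delta,zeta}; column 2 has {alpha,gamma,delta,epsilon,zeta}; that leaves eta.
At row 7, column 2: row 7 has {alpha,epsilon,zeta,eta}; column 2 has {alpha,gamma,delta,epsilon,zeta,eta}; that leaves beta.
At row 3, column 3: row 3 has {beta,delta,epsilon,zeta,eta}; column 3 has {alpha,beta,delta,epsilon,eta}; that leaves gamma.
At row 6, column 1: row 6 has {alpha,beta,delta,zeta,eta}; column 1 has {beta,epsilon,zeta}; that leaves gamma.
At row 6, column 6: row 6 has {alpha,beta,gamma,delta,zeta,eta}; column 6 has {alpha,beta,delta,zeta,eta}; that leaves epsilon.
At row 1, column 6: row 1 has {alpha,beta}; column 6 has {alpha,beta,delta,epsilon,zeta,eta}; that leaves gamma.
At row 2, column 3: row 2 has {alpha,beta,epsilon}; column 3 has {alpha,beta,gamma,delta,epsilon,eta}; that leaves zeta.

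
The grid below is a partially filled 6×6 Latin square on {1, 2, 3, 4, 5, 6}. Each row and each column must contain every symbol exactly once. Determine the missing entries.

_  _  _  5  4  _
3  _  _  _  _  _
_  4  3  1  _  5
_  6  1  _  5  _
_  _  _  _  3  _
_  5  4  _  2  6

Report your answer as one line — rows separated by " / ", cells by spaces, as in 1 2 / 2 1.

6 3 2 5 4 1 / 3 2 5 6 1 4 / 2 4 3 1 6 5 / 4 6 1 2 5 3 / 5 1 6 4 3 2 / 1 5 4 3 2 6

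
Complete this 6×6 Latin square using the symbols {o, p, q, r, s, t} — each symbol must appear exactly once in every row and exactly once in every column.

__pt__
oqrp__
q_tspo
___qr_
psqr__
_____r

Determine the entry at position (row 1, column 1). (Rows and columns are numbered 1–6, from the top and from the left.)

r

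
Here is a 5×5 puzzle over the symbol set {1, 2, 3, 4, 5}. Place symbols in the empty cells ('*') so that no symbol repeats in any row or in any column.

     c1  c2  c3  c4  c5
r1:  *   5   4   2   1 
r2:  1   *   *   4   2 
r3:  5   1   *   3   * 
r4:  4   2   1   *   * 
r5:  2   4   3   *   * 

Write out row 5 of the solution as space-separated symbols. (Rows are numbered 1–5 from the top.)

2 4 3 1 5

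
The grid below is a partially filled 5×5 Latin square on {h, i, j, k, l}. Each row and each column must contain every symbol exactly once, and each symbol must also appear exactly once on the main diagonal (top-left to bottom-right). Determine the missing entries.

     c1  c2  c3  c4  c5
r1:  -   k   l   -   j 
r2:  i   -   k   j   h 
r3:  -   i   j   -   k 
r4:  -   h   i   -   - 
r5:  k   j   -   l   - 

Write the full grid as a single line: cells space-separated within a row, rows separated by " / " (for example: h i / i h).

h k l i j / i l k j h / l i j h k / j h i k l / k j h l i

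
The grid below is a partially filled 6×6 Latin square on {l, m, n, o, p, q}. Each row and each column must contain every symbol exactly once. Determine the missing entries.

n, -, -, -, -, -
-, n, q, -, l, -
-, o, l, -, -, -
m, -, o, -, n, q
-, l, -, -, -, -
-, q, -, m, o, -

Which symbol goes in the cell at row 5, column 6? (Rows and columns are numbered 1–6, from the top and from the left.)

(r4,c2): row 4 has {m,n,o,q}; column 2 has {l,n,o,q}, so it must be p.
(r4,c4): row 4 has {m,n,o,p,q}; column 4 has {m}, so it must be l.
(r1,c2): row 1 has {n}; column 2 has {l,n,o,p,q}, so it must be m.
(r1,c3): row 1 has {m,n}; column 3 has {l,o,q}, so it must be p.
(r1,c5): row 1 has {m,n,p}; column 5 has {l,n,o}, so it must be q.
(r6,c3): row 6 has {m,o,q}; column 3 has {l,o,p,q}, so it must be n.
(r1,c4): row 1 has {m,n,p,q}; column 4 has {l,m}, so it must be o.
(r1,c6): row 1 has {m,n,o,p,q}; column 6 has {q}, so it must be l.
(r2,c4): row 2 has {l,n,q}; column 4 has {l,m,o}, so it must be p.
(r5,c3): row 5 has {l}; column 3 has {l,n,o,p,q}, so it must be m.
(r5,c5): row 5 has {l,m}; column 5 has {l,n,o,q}, so it must be p.
(r6,c6): row 6 has {m,n,o,q}; column 6 has {l,q}, so it must be p.
(r2,c1): row 2 has {l,n,p,q}; column 1 has {m,n}, so it must be o.
(r2,c6): row 2 has {l,n,o,p,q}; column 6 has {l,p,q}, so it must be m.
(r3,c5): row 3 has {l,o}; column 5 has {l,n,o,p,q}, so it must be m.
(r3,c6): row 3 has {l,m,o}; column 6 has {l,m,p,q}, so it must be n.
(r5,c1): row 5 has {l,m,p}; column 1 has {m,n,o}, so it must be q.
(r5,c4): row 5 has {l,m,p,q}; column 4 has {l,m,o,p}, so it must be n.
(r5,c6): row 5 has {l,m,n,p,q}; column 6 has {l,m,n,p,q}, so it must be o.

o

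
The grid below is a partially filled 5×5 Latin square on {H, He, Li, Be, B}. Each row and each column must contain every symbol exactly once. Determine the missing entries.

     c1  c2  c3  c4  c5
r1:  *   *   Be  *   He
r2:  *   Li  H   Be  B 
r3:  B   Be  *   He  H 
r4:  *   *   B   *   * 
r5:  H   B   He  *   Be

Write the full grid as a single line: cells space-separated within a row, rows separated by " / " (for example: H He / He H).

Li H Be B He / He Li H Be B / B Be Li He H / Be He B H Li / H B He Li Be

(r1,c1) = Li
(r1,c2) = H
(r1,c4) = B
(r2,c1) = He
(r3,c3) = Li
(r4,c1) = Be
(r4,c2) = He
(r4,c5) = Li
(r5,c4) = Li
(r4,c4) = H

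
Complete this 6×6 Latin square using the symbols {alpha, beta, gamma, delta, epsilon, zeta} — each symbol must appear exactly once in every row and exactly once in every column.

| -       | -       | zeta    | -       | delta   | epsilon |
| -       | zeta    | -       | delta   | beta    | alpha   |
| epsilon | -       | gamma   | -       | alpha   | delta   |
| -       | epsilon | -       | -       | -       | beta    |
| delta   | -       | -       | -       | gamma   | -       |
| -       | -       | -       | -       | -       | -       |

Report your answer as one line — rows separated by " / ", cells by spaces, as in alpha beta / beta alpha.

beta gamma zeta alpha delta epsilon / gamma zeta epsilon delta beta alpha / epsilon beta gamma zeta alpha delta / alpha epsilon delta gamma zeta beta / delta alpha beta epsilon gamma zeta / zeta delta alpha beta epsilon gamma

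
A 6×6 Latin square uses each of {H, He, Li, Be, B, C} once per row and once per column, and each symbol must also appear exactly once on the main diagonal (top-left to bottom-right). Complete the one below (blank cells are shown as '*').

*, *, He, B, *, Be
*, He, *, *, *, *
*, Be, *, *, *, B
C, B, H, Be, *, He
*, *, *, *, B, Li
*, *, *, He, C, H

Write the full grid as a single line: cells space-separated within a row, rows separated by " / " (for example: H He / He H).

At row 1, column 1: row 1 has {He,Be,B}; column 1 has {C}; the diagonal has {H,He,Be,B}; that leaves Li.
At row 1, column 5: row 1 has {He,Li,Be,B}; column 5 has {B,C}; that leaves H.
At row 2, column 6: row 2 has {He}; column 6 has {H,He,Li,Be,B}; that leaves C.
At row 3, column 3: row 3 has {Be,B}; column 3 has {H,He}; the diagonal has {H,He,Li,Be,B}; that leaves C.
At row 4, column 5: row 4 has {H,He,Be,B,C}; column 5 has {H,B,C}; that leaves Li.
At row 5, column 3: row 5 has {Li,B}; column 3 has {H,He,C}; that leaves Be.
At row 6, column 2: row 6 has {H,He,C}; column 2 has {He,Be,B}; that leaves Li.
At row 6, column 3: row 6 has {H,He,Li,C}; column 3 has {H,He,Be,C}; that leaves B.
At row 1, column 2: row 1 has {H,He,Li,Be,B}; column 2 has {He,Li,Be,B}; that leaves C.
At row 2, column 3: row 2 has {He,C}; column 3 has {H,He,Be,B,C}; that leaves Li.
At row 2, column 4: row 2 has {He,Li,C}; column 4 has {He,Be,B}; that leaves H.
At row 2, column 5: row 2 has {H,He,Li,C}; column 5 has {H,Li,B,C}; that leaves Be.
At row 3, column 4: row 3 has {Be,B,C}; column 4 has {H,He,Be,B}; that leaves Li.
At row 3, column 5: row 3 has {Li,Be,B,C}; column 5 has {H,Li,Be,B,C}; that leaves He.
At row 5, column 2: row 5 has {Li,Be,B}; column 2 has {He,Li,Be,B,C}; that leaves H.
At row 5, column 4: row 5 has {H,Li,Be,B}; column 4 has {H,He,Li,Be,B}; that leaves C.
At row 6, column 1: row 6 has {H,He,Li,B,C}; column 1 has {Li,C}; that leaves Be.
At row 2, column 1: row 2 has {H,He,Li,Be,C}; column 1 has {Li,Be,C}; that leaves B.
At row 3, column 1: row 3 has {He,Li,Be,B,C}; column 1 has {Li,Be,B,C}; that leaves H.
At row 5, column 1: row 5 has {H,Li,Be,B,C}; column 1 has {H,Li,Be,B,C}; that leaves He.

Li C He B H Be / B He Li H Be C / H Be C Li He B / C B H Be Li He / He H Be C B Li / Be Li B He C H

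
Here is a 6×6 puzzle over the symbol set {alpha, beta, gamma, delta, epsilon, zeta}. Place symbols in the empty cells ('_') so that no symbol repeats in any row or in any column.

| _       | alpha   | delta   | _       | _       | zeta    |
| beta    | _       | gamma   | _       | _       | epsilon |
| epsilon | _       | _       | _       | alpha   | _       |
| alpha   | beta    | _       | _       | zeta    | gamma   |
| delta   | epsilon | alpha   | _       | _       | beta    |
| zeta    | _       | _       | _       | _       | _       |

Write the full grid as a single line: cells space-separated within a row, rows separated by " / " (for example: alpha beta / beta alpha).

gamma alpha delta epsilon beta zeta / beta zeta gamma alpha delta epsilon / epsilon gamma zeta beta alpha delta / alpha beta epsilon delta zeta gamma / delta epsilon alpha zeta gamma beta / zeta delta beta gamma epsilon alpha

(r1,c1) = gamma
(r2,c5) = delta
(r3,c6) = delta
(r4,c3) = epsilon
(r4,c4) = delta
(r5,c5) = gamma
(r6,c3) = beta
(r6,c5) = epsilon
(r6,c6) = alpha
(r1,c5) = beta
(r2,c2) = zeta
(r2,c4) = alpha
(r3,c2) = gamma
(r3,c3) = zeta
(r3,c4) = beta
(r5,c4) = zeta
(r6,c2) = delta
(r6,c4) = gamma
(r1,c4) = epsilon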